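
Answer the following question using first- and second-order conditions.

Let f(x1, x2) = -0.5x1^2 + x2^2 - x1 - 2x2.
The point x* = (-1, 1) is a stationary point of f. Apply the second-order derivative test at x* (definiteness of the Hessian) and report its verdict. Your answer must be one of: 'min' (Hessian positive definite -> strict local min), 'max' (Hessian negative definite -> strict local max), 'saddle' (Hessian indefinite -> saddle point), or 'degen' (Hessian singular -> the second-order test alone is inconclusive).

Compute the Hessian H = grad^2 f:
  H = [[-1, 0], [0, 2]]
Verify stationarity: grad f(x*) = H x* + g = (0, 0).
Eigenvalues of H: -1, 2.
Eigenvalues have mixed signs, so H is indefinite -> x* is a saddle point.

saddle


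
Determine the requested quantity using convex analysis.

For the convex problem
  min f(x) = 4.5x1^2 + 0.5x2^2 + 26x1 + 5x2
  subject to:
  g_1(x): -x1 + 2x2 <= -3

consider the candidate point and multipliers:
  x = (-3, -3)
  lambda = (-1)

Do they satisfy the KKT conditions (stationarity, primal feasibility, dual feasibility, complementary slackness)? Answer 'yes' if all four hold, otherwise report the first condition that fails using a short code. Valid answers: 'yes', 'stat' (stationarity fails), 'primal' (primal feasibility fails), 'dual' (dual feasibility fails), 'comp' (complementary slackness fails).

Gradient of f: grad f(x) = Q x + c = (-1, 2)
Constraint values g_i(x) = a_i^T x - b_i:
  g_1((-3, -3)) = 0
Stationarity residual: grad f(x) + sum_i lambda_i a_i = (0, 0)
  -> stationarity OK
Primal feasibility (all g_i <= 0): OK
Dual feasibility (all lambda_i >= 0): FAILS
Complementary slackness (lambda_i * g_i(x) = 0 for all i): OK

Verdict: the first failing condition is dual_feasibility -> dual.

dual


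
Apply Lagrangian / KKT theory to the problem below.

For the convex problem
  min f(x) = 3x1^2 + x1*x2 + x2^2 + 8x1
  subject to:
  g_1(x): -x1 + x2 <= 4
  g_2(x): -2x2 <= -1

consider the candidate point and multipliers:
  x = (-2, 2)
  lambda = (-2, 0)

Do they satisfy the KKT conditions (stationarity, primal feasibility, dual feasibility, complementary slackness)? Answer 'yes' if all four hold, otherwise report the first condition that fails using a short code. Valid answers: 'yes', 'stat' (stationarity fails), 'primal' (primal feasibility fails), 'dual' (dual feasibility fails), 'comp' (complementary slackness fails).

Gradient of f: grad f(x) = Q x + c = (-2, 2)
Constraint values g_i(x) = a_i^T x - b_i:
  g_1((-2, 2)) = 0
  g_2((-2, 2)) = -3
Stationarity residual: grad f(x) + sum_i lambda_i a_i = (0, 0)
  -> stationarity OK
Primal feasibility (all g_i <= 0): OK
Dual feasibility (all lambda_i >= 0): FAILS
Complementary slackness (lambda_i * g_i(x) = 0 for all i): OK

Verdict: the first failing condition is dual_feasibility -> dual.

dual


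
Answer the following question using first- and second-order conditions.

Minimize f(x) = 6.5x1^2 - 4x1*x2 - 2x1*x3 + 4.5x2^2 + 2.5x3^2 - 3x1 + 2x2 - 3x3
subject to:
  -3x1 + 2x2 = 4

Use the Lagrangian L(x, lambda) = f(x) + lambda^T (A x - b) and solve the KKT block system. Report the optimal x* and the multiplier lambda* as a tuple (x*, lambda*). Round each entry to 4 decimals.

Form the Lagrangian:
  L(x, lambda) = (1/2) x^T Q x + c^T x + lambda^T (A x - b)
Stationarity (grad_x L = 0): Q x + c + A^T lambda = 0.
Primal feasibility: A x = b.

This gives the KKT block system:
  [ Q   A^T ] [ x     ]   [-c ]
  [ A    0  ] [ lambda ] = [ b ]

Solving the linear system:
  x*      = (-0.8704, 0.6944, 0.2518)
  lambda* = (-5.8655)
  f(x*)   = 13.3533

x* = (-0.8704, 0.6944, 0.2518), lambda* = (-5.8655)


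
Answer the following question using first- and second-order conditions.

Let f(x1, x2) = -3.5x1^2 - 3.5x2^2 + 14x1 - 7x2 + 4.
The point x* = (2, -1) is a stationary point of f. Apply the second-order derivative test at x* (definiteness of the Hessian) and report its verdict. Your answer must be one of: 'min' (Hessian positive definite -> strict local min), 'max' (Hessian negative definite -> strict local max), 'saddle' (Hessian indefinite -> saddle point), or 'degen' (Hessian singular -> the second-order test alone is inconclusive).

Compute the Hessian H = grad^2 f:
  H = [[-7, 0], [0, -7]]
Verify stationarity: grad f(x*) = H x* + g = (0, 0).
Eigenvalues of H: -7, -7.
Both eigenvalues < 0, so H is negative definite -> x* is a strict local max.

max


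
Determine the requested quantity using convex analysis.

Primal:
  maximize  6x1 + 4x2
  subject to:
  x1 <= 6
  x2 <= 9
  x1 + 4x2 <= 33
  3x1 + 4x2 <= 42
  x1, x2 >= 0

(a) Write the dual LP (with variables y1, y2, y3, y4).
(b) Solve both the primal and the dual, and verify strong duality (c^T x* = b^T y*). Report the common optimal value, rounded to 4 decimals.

The standard primal-dual pair for 'max c^T x s.t. A x <= b, x >= 0' is:
  Dual:  min b^T y  s.t.  A^T y >= c,  y >= 0.

So the dual LP is:
  minimize  6y1 + 9y2 + 33y3 + 42y4
  subject to:
    y1 + y3 + 3y4 >= 6
    y2 + 4y3 + 4y4 >= 4
    y1, y2, y3, y4 >= 0

Solving the primal: x* = (6, 6).
  primal value c^T x* = 60.
Solving the dual: y* = (3, 0, 0, 1).
  dual value b^T y* = 60.
Strong duality: c^T x* = b^T y*. Confirmed.

60


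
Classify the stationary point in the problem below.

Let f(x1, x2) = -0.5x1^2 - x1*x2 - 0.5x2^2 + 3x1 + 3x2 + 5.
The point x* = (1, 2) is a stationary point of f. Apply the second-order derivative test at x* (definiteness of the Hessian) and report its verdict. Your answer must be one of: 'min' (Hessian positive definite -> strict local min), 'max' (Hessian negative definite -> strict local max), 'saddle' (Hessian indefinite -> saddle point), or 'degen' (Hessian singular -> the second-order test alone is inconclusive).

Compute the Hessian H = grad^2 f:
  H = [[-1, -1], [-1, -1]]
Verify stationarity: grad f(x*) = H x* + g = (0, 0).
Eigenvalues of H: -2, 0.
H has a zero eigenvalue (singular; negative semidefinite but not definite), so H is neither positive definite, negative definite, nor indefinite. The second-order test alone is inconclusive -> degen.
(Indeed, f is constant along the null direction of H through x*, so x* is not a strict local extremum.)

degen


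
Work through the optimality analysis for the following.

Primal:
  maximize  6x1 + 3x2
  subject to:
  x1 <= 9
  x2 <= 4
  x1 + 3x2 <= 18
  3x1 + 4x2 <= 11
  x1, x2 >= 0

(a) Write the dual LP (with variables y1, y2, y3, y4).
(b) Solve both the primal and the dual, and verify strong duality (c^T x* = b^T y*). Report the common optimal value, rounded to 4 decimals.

The standard primal-dual pair for 'max c^T x s.t. A x <= b, x >= 0' is:
  Dual:  min b^T y  s.t.  A^T y >= c,  y >= 0.

So the dual LP is:
  minimize  9y1 + 4y2 + 18y3 + 11y4
  subject to:
    y1 + y3 + 3y4 >= 6
    y2 + 3y3 + 4y4 >= 3
    y1, y2, y3, y4 >= 0

Solving the primal: x* = (3.6667, 0).
  primal value c^T x* = 22.
Solving the dual: y* = (0, 0, 0, 2).
  dual value b^T y* = 22.
Strong duality: c^T x* = b^T y*. Confirmed.

22


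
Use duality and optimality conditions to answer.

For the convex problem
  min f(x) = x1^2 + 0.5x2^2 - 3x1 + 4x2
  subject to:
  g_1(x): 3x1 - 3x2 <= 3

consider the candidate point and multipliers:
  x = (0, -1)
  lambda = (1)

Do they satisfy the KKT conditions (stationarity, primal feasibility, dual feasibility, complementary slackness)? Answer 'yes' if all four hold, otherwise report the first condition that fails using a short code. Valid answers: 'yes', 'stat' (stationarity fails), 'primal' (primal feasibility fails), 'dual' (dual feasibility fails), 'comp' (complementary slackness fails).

Gradient of f: grad f(x) = Q x + c = (-3, 3)
Constraint values g_i(x) = a_i^T x - b_i:
  g_1((0, -1)) = 0
Stationarity residual: grad f(x) + sum_i lambda_i a_i = (0, 0)
  -> stationarity OK
Primal feasibility (all g_i <= 0): OK
Dual feasibility (all lambda_i >= 0): OK
Complementary slackness (lambda_i * g_i(x) = 0 for all i): OK

Verdict: yes, KKT holds.

yes


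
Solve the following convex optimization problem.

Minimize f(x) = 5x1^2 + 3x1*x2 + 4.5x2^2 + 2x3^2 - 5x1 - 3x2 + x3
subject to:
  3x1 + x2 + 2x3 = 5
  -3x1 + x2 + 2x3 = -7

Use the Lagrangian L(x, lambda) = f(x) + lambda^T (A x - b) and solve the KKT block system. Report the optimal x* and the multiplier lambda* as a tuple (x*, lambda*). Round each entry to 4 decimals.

Form the Lagrangian:
  L(x, lambda) = (1/2) x^T Q x + c^T x + lambda^T (A x - b)
Stationarity (grad_x L = 0): Q x + c + A^T lambda = 0.
Primal feasibility: A x = b.

This gives the KKT block system:
  [ Q   A^T ] [ x     ]   [-c ]
  [ A    0  ] [ lambda ] = [ b ]

Solving the linear system:
  x*      = (2, -0.35, -0.325)
  lambda* = (-2.25, 2.4)
  f(x*)   = 9.3875

x* = (2, -0.35, -0.325), lambda* = (-2.25, 2.4)


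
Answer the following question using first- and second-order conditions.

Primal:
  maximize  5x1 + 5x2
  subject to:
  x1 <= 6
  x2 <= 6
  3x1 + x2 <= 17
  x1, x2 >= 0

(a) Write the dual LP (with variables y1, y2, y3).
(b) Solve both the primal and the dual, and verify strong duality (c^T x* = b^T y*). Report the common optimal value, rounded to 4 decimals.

The standard primal-dual pair for 'max c^T x s.t. A x <= b, x >= 0' is:
  Dual:  min b^T y  s.t.  A^T y >= c,  y >= 0.

So the dual LP is:
  minimize  6y1 + 6y2 + 17y3
  subject to:
    y1 + 3y3 >= 5
    y2 + y3 >= 5
    y1, y2, y3 >= 0

Solving the primal: x* = (3.6667, 6).
  primal value c^T x* = 48.3333.
Solving the dual: y* = (0, 3.3333, 1.6667).
  dual value b^T y* = 48.3333.
Strong duality: c^T x* = b^T y*. Confirmed.

48.3333


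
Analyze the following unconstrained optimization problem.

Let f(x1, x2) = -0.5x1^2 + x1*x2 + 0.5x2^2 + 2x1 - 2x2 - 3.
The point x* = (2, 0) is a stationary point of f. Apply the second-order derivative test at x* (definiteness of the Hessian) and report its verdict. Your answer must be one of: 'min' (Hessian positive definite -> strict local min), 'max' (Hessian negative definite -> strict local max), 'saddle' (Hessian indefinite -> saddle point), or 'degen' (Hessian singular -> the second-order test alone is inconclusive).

Compute the Hessian H = grad^2 f:
  H = [[-1, 1], [1, 1]]
Verify stationarity: grad f(x*) = H x* + g = (0, 0).
Eigenvalues of H: -1.4142, 1.4142.
Eigenvalues have mixed signs, so H is indefinite -> x* is a saddle point.

saddle


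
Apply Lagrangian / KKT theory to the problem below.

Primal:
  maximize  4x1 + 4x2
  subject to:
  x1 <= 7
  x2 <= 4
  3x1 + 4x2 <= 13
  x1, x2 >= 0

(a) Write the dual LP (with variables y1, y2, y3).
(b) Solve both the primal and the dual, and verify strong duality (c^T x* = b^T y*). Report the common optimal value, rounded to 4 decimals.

The standard primal-dual pair for 'max c^T x s.t. A x <= b, x >= 0' is:
  Dual:  min b^T y  s.t.  A^T y >= c,  y >= 0.

So the dual LP is:
  minimize  7y1 + 4y2 + 13y3
  subject to:
    y1 + 3y3 >= 4
    y2 + 4y3 >= 4
    y1, y2, y3 >= 0

Solving the primal: x* = (4.3333, 0).
  primal value c^T x* = 17.3333.
Solving the dual: y* = (0, 0, 1.3333).
  dual value b^T y* = 17.3333.
Strong duality: c^T x* = b^T y*. Confirmed.

17.3333


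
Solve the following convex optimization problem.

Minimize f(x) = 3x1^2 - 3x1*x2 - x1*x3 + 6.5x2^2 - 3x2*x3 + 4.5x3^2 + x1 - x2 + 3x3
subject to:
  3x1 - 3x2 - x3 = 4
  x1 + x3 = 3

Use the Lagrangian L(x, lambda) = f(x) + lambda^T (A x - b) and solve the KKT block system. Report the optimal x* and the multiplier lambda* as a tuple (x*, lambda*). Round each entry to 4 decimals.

Form the Lagrangian:
  L(x, lambda) = (1/2) x^T Q x + c^T x + lambda^T (A x - b)
Stationarity (grad_x L = 0): Q x + c + A^T lambda = 0.
Primal feasibility: A x = b.

This gives the KKT block system:
  [ Q   A^T ] [ x     ]   [-c ]
  [ A    0  ] [ lambda ] = [ b ]

Solving the linear system:
  x*      = (2.1385, 0.518, 0.8615)
  lambda* = (-1.0886, -8.1496)
  f(x*)   = 16.5042

x* = (2.1385, 0.518, 0.8615), lambda* = (-1.0886, -8.1496)


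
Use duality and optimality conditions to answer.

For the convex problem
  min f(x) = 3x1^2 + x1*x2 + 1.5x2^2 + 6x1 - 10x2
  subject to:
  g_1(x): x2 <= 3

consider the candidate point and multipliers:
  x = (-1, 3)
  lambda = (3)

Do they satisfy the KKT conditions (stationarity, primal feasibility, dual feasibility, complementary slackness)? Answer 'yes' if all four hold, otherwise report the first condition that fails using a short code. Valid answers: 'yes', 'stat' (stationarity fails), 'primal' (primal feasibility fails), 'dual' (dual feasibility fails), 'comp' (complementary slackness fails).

Gradient of f: grad f(x) = Q x + c = (3, -2)
Constraint values g_i(x) = a_i^T x - b_i:
  g_1((-1, 3)) = 0
Stationarity residual: grad f(x) + sum_i lambda_i a_i = (3, 1)
  -> stationarity FAILS
Primal feasibility (all g_i <= 0): OK
Dual feasibility (all lambda_i >= 0): OK
Complementary slackness (lambda_i * g_i(x) = 0 for all i): OK

Verdict: the first failing condition is stationarity -> stat.

stat


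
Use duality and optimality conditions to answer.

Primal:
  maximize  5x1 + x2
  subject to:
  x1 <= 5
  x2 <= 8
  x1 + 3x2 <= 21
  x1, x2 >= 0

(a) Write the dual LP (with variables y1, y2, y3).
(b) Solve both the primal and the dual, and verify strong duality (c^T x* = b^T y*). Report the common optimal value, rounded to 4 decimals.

The standard primal-dual pair for 'max c^T x s.t. A x <= b, x >= 0' is:
  Dual:  min b^T y  s.t.  A^T y >= c,  y >= 0.

So the dual LP is:
  minimize  5y1 + 8y2 + 21y3
  subject to:
    y1 + y3 >= 5
    y2 + 3y3 >= 1
    y1, y2, y3 >= 0

Solving the primal: x* = (5, 5.3333).
  primal value c^T x* = 30.3333.
Solving the dual: y* = (4.6667, 0, 0.3333).
  dual value b^T y* = 30.3333.
Strong duality: c^T x* = b^T y*. Confirmed.

30.3333


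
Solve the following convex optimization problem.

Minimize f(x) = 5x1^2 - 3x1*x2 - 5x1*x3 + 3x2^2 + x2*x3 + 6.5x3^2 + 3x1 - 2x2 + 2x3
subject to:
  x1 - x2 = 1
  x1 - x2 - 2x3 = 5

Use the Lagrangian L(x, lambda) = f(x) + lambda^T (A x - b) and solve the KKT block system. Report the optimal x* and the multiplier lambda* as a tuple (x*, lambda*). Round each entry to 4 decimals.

Form the Lagrangian:
  L(x, lambda) = (1/2) x^T Q x + c^T x + lambda^T (A x - b)
Stationarity (grad_x L = 0): Q x + c + A^T lambda = 0.
Primal feasibility: A x = b.

This gives the KKT block system:
  [ Q   A^T ] [ x     ]   [-c ]
  [ A    0  ] [ lambda ] = [ b ]

Solving the linear system:
  x*      = (-0.6, -1.6, -2)
  lambda* = (-0.5, -11.3)
  f(x*)   = 27.2

x* = (-0.6, -1.6, -2), lambda* = (-0.5, -11.3)


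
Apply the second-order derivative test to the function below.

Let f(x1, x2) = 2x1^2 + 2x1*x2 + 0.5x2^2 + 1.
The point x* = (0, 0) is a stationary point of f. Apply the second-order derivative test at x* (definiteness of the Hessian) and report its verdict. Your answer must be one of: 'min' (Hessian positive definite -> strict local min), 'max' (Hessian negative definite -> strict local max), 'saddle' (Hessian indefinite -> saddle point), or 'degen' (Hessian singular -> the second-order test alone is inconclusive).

Compute the Hessian H = grad^2 f:
  H = [[4, 2], [2, 1]]
Verify stationarity: grad f(x*) = H x* + g = (0, 0).
Eigenvalues of H: 0, 5.
H has a zero eigenvalue (singular; positive semidefinite but not definite), so H is neither positive definite, negative definite, nor indefinite. The second-order test alone is inconclusive -> degen.
(Indeed, f is constant along the null direction of H through x*, so x* is not a strict local extremum.)

degen


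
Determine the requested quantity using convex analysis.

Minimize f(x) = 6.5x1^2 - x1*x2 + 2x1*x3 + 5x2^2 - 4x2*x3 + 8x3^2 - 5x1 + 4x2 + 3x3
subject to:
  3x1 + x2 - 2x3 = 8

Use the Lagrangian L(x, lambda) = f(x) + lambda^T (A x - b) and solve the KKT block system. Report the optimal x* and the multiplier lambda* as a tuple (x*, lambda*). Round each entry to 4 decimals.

Form the Lagrangian:
  L(x, lambda) = (1/2) x^T Q x + c^T x + lambda^T (A x - b)
Stationarity (grad_x L = 0): Q x + c + A^T lambda = 0.
Primal feasibility: A x = b.

This gives the KKT block system:
  [ Q   A^T ] [ x     ]   [-c ]
  [ A    0  ] [ lambda ] = [ b ]

Solving the linear system:
  x*      = (1.9105, -0.0963, -1.1824)
  lambda* = (-5.856)
  f(x*)   = 16.6817

x* = (1.9105, -0.0963, -1.1824), lambda* = (-5.856)


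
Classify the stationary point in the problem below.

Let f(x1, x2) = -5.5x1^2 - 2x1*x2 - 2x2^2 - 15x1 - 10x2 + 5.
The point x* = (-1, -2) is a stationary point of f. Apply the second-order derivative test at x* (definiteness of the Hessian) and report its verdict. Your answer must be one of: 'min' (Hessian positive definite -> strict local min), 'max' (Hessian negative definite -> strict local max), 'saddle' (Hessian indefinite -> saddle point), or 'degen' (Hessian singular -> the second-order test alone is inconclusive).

Compute the Hessian H = grad^2 f:
  H = [[-11, -2], [-2, -4]]
Verify stationarity: grad f(x*) = H x* + g = (0, 0).
Eigenvalues of H: -11.5311, -3.4689.
Both eigenvalues < 0, so H is negative definite -> x* is a strict local max.

max


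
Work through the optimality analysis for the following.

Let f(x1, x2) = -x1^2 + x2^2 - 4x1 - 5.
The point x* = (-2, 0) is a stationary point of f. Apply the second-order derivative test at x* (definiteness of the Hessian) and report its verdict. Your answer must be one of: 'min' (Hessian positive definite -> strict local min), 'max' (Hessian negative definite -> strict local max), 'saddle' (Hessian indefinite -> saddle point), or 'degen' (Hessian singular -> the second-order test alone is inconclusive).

Compute the Hessian H = grad^2 f:
  H = [[-2, 0], [0, 2]]
Verify stationarity: grad f(x*) = H x* + g = (0, 0).
Eigenvalues of H: -2, 2.
Eigenvalues have mixed signs, so H is indefinite -> x* is a saddle point.

saddle


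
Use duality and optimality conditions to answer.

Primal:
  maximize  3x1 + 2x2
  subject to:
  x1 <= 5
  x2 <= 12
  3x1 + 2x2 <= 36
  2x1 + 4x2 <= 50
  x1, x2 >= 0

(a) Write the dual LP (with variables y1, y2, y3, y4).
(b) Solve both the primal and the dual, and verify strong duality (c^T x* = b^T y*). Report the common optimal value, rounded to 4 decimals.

The standard primal-dual pair for 'max c^T x s.t. A x <= b, x >= 0' is:
  Dual:  min b^T y  s.t.  A^T y >= c,  y >= 0.

So the dual LP is:
  minimize  5y1 + 12y2 + 36y3 + 50y4
  subject to:
    y1 + 3y3 + 2y4 >= 3
    y2 + 2y3 + 4y4 >= 2
    y1, y2, y3, y4 >= 0

Solving the primal: x* = (5, 10).
  primal value c^T x* = 35.
Solving the dual: y* = (2, 0, 0, 0.5).
  dual value b^T y* = 35.
Strong duality: c^T x* = b^T y*. Confirmed.

35


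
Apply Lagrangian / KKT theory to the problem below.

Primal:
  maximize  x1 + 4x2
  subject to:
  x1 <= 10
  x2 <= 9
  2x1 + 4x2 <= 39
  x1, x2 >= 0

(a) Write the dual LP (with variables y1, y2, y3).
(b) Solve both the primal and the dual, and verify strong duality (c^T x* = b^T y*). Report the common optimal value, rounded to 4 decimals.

The standard primal-dual pair for 'max c^T x s.t. A x <= b, x >= 0' is:
  Dual:  min b^T y  s.t.  A^T y >= c,  y >= 0.

So the dual LP is:
  minimize  10y1 + 9y2 + 39y3
  subject to:
    y1 + 2y3 >= 1
    y2 + 4y3 >= 4
    y1, y2, y3 >= 0

Solving the primal: x* = (1.5, 9).
  primal value c^T x* = 37.5.
Solving the dual: y* = (0, 2, 0.5).
  dual value b^T y* = 37.5.
Strong duality: c^T x* = b^T y*. Confirmed.

37.5


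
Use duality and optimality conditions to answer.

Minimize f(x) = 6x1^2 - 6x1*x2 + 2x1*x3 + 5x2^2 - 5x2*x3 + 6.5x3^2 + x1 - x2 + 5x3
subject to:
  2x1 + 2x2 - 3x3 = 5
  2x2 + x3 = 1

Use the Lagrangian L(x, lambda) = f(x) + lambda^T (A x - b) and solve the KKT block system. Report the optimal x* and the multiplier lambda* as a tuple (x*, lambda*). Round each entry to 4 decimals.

Form the Lagrangian:
  L(x, lambda) = (1/2) x^T Q x + c^T x + lambda^T (A x - b)
Stationarity (grad_x L = 0): Q x + c + A^T lambda = 0.
Primal feasibility: A x = b.

This gives the KKT block system:
  [ Q   A^T ] [ x     ]   [-c ]
  [ A    0  ] [ lambda ] = [ b ]

Solving the linear system:
  x*      = (0.7684, 0.8079, -0.6158)
  lambda* = (-2.0706, -0.7034)
  f(x*)   = 3.9689

x* = (0.7684, 0.8079, -0.6158), lambda* = (-2.0706, -0.7034)


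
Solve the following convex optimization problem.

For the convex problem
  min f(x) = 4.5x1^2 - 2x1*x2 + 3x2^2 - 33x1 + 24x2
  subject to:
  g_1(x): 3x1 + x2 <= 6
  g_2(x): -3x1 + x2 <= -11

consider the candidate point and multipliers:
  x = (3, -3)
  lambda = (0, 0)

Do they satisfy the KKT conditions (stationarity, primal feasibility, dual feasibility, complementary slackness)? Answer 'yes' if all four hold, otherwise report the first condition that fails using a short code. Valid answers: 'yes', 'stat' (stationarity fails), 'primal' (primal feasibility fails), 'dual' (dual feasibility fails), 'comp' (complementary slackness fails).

Gradient of f: grad f(x) = Q x + c = (0, 0)
Constraint values g_i(x) = a_i^T x - b_i:
  g_1((3, -3)) = 0
  g_2((3, -3)) = -1
Stationarity residual: grad f(x) + sum_i lambda_i a_i = (0, 0)
  -> stationarity OK
Primal feasibility (all g_i <= 0): OK
Dual feasibility (all lambda_i >= 0): OK
Complementary slackness (lambda_i * g_i(x) = 0 for all i): OK

Verdict: yes, KKT holds.

yes


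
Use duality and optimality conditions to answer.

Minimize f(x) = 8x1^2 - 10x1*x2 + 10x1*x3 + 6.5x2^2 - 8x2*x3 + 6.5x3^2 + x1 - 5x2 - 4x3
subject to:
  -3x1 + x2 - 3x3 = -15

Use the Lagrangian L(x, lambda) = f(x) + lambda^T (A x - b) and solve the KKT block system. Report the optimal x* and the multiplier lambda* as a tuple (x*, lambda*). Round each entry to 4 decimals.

Form the Lagrangian:
  L(x, lambda) = (1/2) x^T Q x + c^T x + lambda^T (A x - b)
Stationarity (grad_x L = 0): Q x + c + A^T lambda = 0.
Primal feasibility: A x = b.

This gives the KKT block system:
  [ Q   A^T ] [ x     ]   [-c ]
  [ A    0  ] [ lambda ] = [ b ]

Solving the linear system:
  x*      = (2.2618, 3.4521, 3.8889)
  lambda* = (13.8524)
  f(x*)   = 88.6157

x* = (2.2618, 3.4521, 3.8889), lambda* = (13.8524)


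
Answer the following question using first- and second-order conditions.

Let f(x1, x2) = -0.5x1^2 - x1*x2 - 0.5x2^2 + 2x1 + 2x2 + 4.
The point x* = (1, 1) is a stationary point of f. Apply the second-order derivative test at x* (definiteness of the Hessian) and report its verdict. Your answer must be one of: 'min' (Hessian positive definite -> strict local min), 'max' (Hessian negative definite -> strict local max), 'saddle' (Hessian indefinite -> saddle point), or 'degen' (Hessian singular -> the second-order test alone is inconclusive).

Compute the Hessian H = grad^2 f:
  H = [[-1, -1], [-1, -1]]
Verify stationarity: grad f(x*) = H x* + g = (0, 0).
Eigenvalues of H: -2, 0.
H has a zero eigenvalue (singular; negative semidefinite but not definite), so H is neither positive definite, negative definite, nor indefinite. The second-order test alone is inconclusive -> degen.
(Indeed, f is constant along the null direction of H through x*, so x* is not a strict local extremum.)

degen


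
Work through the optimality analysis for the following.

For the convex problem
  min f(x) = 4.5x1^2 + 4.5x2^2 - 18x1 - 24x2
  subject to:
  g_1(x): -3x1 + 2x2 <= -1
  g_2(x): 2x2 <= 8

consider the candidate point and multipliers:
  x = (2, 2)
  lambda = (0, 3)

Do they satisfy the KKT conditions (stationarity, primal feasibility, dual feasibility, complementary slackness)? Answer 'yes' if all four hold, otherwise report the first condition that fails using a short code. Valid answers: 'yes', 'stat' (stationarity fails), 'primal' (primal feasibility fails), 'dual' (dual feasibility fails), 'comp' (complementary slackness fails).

Gradient of f: grad f(x) = Q x + c = (0, -6)
Constraint values g_i(x) = a_i^T x - b_i:
  g_1((2, 2)) = -1
  g_2((2, 2)) = -4
Stationarity residual: grad f(x) + sum_i lambda_i a_i = (0, 0)
  -> stationarity OK
Primal feasibility (all g_i <= 0): OK
Dual feasibility (all lambda_i >= 0): OK
Complementary slackness (lambda_i * g_i(x) = 0 for all i): FAILS

Verdict: the first failing condition is complementary_slackness -> comp.

comp


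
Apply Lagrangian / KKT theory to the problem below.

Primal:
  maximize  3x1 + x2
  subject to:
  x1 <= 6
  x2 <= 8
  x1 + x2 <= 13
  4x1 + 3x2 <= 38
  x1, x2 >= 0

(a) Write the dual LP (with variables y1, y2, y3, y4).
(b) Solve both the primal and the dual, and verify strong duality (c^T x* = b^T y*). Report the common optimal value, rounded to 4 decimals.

The standard primal-dual pair for 'max c^T x s.t. A x <= b, x >= 0' is:
  Dual:  min b^T y  s.t.  A^T y >= c,  y >= 0.

So the dual LP is:
  minimize  6y1 + 8y2 + 13y3 + 38y4
  subject to:
    y1 + y3 + 4y4 >= 3
    y2 + y3 + 3y4 >= 1
    y1, y2, y3, y4 >= 0

Solving the primal: x* = (6, 4.6667).
  primal value c^T x* = 22.6667.
Solving the dual: y* = (1.6667, 0, 0, 0.3333).
  dual value b^T y* = 22.6667.
Strong duality: c^T x* = b^T y*. Confirmed.

22.6667


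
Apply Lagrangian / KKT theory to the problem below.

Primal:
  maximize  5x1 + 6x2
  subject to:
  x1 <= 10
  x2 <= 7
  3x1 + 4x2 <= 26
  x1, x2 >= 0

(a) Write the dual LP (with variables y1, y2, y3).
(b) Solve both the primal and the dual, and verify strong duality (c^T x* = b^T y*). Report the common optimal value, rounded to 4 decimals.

The standard primal-dual pair for 'max c^T x s.t. A x <= b, x >= 0' is:
  Dual:  min b^T y  s.t.  A^T y >= c,  y >= 0.

So the dual LP is:
  minimize  10y1 + 7y2 + 26y3
  subject to:
    y1 + 3y3 >= 5
    y2 + 4y3 >= 6
    y1, y2, y3 >= 0

Solving the primal: x* = (8.6667, 0).
  primal value c^T x* = 43.3333.
Solving the dual: y* = (0, 0, 1.6667).
  dual value b^T y* = 43.3333.
Strong duality: c^T x* = b^T y*. Confirmed.

43.3333


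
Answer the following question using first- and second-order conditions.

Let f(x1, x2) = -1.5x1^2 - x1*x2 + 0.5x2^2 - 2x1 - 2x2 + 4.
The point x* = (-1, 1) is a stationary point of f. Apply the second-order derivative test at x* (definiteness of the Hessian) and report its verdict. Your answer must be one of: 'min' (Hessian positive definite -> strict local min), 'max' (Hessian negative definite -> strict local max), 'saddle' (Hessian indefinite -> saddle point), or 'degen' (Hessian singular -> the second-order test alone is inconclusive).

Compute the Hessian H = grad^2 f:
  H = [[-3, -1], [-1, 1]]
Verify stationarity: grad f(x*) = H x* + g = (0, 0).
Eigenvalues of H: -3.2361, 1.2361.
Eigenvalues have mixed signs, so H is indefinite -> x* is a saddle point.

saddle


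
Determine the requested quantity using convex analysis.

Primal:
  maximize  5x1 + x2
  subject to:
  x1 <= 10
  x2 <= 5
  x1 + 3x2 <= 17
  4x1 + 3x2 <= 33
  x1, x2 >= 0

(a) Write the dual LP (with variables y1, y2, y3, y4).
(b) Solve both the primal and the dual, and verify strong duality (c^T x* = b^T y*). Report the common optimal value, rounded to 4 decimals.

The standard primal-dual pair for 'max c^T x s.t. A x <= b, x >= 0' is:
  Dual:  min b^T y  s.t.  A^T y >= c,  y >= 0.

So the dual LP is:
  minimize  10y1 + 5y2 + 17y3 + 33y4
  subject to:
    y1 + y3 + 4y4 >= 5
    y2 + 3y3 + 3y4 >= 1
    y1, y2, y3, y4 >= 0

Solving the primal: x* = (8.25, 0).
  primal value c^T x* = 41.25.
Solving the dual: y* = (0, 0, 0, 1.25).
  dual value b^T y* = 41.25.
Strong duality: c^T x* = b^T y*. Confirmed.

41.25


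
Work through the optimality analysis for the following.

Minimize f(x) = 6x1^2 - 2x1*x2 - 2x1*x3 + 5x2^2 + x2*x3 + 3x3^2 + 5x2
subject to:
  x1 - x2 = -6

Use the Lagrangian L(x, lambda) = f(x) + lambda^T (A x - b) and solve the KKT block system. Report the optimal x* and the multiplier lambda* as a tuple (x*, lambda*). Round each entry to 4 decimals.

Form the Lagrangian:
  L(x, lambda) = (1/2) x^T Q x + c^T x + lambda^T (A x - b)
Stationarity (grad_x L = 0): Q x + c + A^T lambda = 0.
Primal feasibility: A x = b.

This gives the KKT block system:
  [ Q   A^T ] [ x     ]   [-c ]
  [ A    0  ] [ lambda ] = [ b ]

Solving the linear system:
  x*      = (-3.028, 2.972, -1.5047)
  lambda* = (39.271)
  f(x*)   = 125.243

x* = (-3.028, 2.972, -1.5047), lambda* = (39.271)


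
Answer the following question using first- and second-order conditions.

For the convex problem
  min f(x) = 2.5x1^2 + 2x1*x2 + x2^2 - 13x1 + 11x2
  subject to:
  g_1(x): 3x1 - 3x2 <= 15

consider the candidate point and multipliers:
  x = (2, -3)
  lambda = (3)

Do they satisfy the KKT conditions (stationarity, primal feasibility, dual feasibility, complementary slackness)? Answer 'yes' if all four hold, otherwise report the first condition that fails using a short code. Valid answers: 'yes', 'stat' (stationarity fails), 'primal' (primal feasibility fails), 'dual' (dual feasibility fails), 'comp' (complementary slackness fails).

Gradient of f: grad f(x) = Q x + c = (-9, 9)
Constraint values g_i(x) = a_i^T x - b_i:
  g_1((2, -3)) = 0
Stationarity residual: grad f(x) + sum_i lambda_i a_i = (0, 0)
  -> stationarity OK
Primal feasibility (all g_i <= 0): OK
Dual feasibility (all lambda_i >= 0): OK
Complementary slackness (lambda_i * g_i(x) = 0 for all i): OK

Verdict: yes, KKT holds.

yes


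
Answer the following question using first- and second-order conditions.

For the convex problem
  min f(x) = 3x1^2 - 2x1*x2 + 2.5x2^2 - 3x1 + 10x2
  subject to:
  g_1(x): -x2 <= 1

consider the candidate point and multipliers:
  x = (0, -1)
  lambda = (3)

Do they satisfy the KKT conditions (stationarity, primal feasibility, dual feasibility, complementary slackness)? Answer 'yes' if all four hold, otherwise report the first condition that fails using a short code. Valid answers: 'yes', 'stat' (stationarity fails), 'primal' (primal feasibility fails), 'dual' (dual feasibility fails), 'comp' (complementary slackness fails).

Gradient of f: grad f(x) = Q x + c = (-1, 5)
Constraint values g_i(x) = a_i^T x - b_i:
  g_1((0, -1)) = 0
Stationarity residual: grad f(x) + sum_i lambda_i a_i = (-1, 2)
  -> stationarity FAILS
Primal feasibility (all g_i <= 0): OK
Dual feasibility (all lambda_i >= 0): OK
Complementary slackness (lambda_i * g_i(x) = 0 for all i): OK

Verdict: the first failing condition is stationarity -> stat.

stat


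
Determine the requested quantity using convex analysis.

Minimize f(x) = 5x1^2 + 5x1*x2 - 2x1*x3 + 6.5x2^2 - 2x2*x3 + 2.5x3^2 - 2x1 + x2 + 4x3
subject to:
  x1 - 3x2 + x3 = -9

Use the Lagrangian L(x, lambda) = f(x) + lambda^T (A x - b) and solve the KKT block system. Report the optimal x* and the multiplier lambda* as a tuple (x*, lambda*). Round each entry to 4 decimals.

Form the Lagrangian:
  L(x, lambda) = (1/2) x^T Q x + c^T x + lambda^T (A x - b)
Stationarity (grad_x L = 0): Q x + c + A^T lambda = 0.
Primal feasibility: A x = b.

This gives the KKT block system:
  [ Q   A^T ] [ x     ]   [-c ]
  [ A    0  ] [ lambda ] = [ b ]

Solving the linear system:
  x*      = (-1.7198, 1.7375, -2.0678)
  lambda* = (6.3746)
  f(x*)   = 27.1386

x* = (-1.7198, 1.7375, -2.0678), lambda* = (6.3746)


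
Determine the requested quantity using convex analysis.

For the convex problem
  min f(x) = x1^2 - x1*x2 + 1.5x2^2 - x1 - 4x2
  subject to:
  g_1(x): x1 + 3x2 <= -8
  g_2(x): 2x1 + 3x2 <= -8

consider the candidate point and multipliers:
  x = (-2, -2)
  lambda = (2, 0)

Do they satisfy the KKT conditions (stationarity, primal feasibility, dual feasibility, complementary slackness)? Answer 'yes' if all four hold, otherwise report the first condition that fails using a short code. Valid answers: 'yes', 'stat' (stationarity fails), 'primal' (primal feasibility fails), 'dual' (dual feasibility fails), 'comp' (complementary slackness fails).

Gradient of f: grad f(x) = Q x + c = (-3, -8)
Constraint values g_i(x) = a_i^T x - b_i:
  g_1((-2, -2)) = 0
  g_2((-2, -2)) = -2
Stationarity residual: grad f(x) + sum_i lambda_i a_i = (-1, -2)
  -> stationarity FAILS
Primal feasibility (all g_i <= 0): OK
Dual feasibility (all lambda_i >= 0): OK
Complementary slackness (lambda_i * g_i(x) = 0 for all i): OK

Verdict: the first failing condition is stationarity -> stat.

stat


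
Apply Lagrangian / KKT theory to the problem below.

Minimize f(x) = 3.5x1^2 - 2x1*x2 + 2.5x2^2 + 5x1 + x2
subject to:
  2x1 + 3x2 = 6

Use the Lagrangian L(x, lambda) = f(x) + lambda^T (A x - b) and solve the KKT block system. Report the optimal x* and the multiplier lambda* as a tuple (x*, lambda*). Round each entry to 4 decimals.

Form the Lagrangian:
  L(x, lambda) = (1/2) x^T Q x + c^T x + lambda^T (A x - b)
Stationarity (grad_x L = 0): Q x + c + A^T lambda = 0.
Primal feasibility: A x = b.

This gives the KKT block system:
  [ Q   A^T ] [ x     ]   [-c ]
  [ A    0  ] [ lambda ] = [ b ]

Solving the linear system:
  x*      = (0.5327, 1.6449)
  lambda* = (-2.7196)
  f(x*)   = 10.3131

x* = (0.5327, 1.6449), lambda* = (-2.7196)


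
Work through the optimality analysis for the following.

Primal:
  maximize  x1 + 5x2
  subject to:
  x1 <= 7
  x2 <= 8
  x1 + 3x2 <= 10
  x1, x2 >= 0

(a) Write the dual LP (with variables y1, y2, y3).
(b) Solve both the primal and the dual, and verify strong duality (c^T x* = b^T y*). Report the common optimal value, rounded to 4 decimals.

The standard primal-dual pair for 'max c^T x s.t. A x <= b, x >= 0' is:
  Dual:  min b^T y  s.t.  A^T y >= c,  y >= 0.

So the dual LP is:
  minimize  7y1 + 8y2 + 10y3
  subject to:
    y1 + y3 >= 1
    y2 + 3y3 >= 5
    y1, y2, y3 >= 0

Solving the primal: x* = (0, 3.3333).
  primal value c^T x* = 16.6667.
Solving the dual: y* = (0, 0, 1.6667).
  dual value b^T y* = 16.6667.
Strong duality: c^T x* = b^T y*. Confirmed.

16.6667


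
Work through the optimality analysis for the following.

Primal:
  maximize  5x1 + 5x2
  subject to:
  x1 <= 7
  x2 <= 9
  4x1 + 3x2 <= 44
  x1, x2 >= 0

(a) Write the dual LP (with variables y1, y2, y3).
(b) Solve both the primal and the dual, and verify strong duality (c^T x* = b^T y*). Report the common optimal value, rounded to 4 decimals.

The standard primal-dual pair for 'max c^T x s.t. A x <= b, x >= 0' is:
  Dual:  min b^T y  s.t.  A^T y >= c,  y >= 0.

So the dual LP is:
  minimize  7y1 + 9y2 + 44y3
  subject to:
    y1 + 4y3 >= 5
    y2 + 3y3 >= 5
    y1, y2, y3 >= 0

Solving the primal: x* = (4.25, 9).
  primal value c^T x* = 66.25.
Solving the dual: y* = (0, 1.25, 1.25).
  dual value b^T y* = 66.25.
Strong duality: c^T x* = b^T y*. Confirmed.

66.25


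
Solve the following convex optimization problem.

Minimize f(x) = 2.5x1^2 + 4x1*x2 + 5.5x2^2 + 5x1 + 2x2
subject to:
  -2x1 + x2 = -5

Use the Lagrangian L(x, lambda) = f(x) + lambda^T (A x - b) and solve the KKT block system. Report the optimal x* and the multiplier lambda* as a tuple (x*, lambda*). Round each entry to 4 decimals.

Form the Lagrangian:
  L(x, lambda) = (1/2) x^T Q x + c^T x + lambda^T (A x - b)
Stationarity (grad_x L = 0): Q x + c + A^T lambda = 0.
Primal feasibility: A x = b.

This gives the KKT block system:
  [ Q   A^T ] [ x     ]   [-c ]
  [ A    0  ] [ lambda ] = [ b ]

Solving the linear system:
  x*      = (1.8615, -1.2769)
  lambda* = (4.6)
  f(x*)   = 14.8769

x* = (1.8615, -1.2769), lambda* = (4.6)


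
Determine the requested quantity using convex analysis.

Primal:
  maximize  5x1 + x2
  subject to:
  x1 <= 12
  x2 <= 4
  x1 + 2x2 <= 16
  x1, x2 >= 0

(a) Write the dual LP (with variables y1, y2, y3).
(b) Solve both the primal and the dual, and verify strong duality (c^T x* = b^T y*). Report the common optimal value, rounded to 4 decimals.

The standard primal-dual pair for 'max c^T x s.t. A x <= b, x >= 0' is:
  Dual:  min b^T y  s.t.  A^T y >= c,  y >= 0.

So the dual LP is:
  minimize  12y1 + 4y2 + 16y3
  subject to:
    y1 + y3 >= 5
    y2 + 2y3 >= 1
    y1, y2, y3 >= 0

Solving the primal: x* = (12, 2).
  primal value c^T x* = 62.
Solving the dual: y* = (4.5, 0, 0.5).
  dual value b^T y* = 62.
Strong duality: c^T x* = b^T y*. Confirmed.

62


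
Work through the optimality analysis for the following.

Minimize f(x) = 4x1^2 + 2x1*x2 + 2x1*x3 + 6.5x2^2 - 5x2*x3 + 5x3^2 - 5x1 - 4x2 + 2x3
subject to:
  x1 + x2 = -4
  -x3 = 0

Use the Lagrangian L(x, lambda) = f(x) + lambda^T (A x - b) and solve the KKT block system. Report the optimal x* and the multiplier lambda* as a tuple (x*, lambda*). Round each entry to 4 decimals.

Form the Lagrangian:
  L(x, lambda) = (1/2) x^T Q x + c^T x + lambda^T (A x - b)
Stationarity (grad_x L = 0): Q x + c + A^T lambda = 0.
Primal feasibility: A x = b.

This gives the KKT block system:
  [ Q   A^T ] [ x     ]   [-c ]
  [ A    0  ] [ lambda ] = [ b ]

Solving the linear system:
  x*      = (-2.5294, -1.4706, 0)
  lambda* = (28.1765, 4.2941)
  f(x*)   = 65.6176

x* = (-2.5294, -1.4706, 0), lambda* = (28.1765, 4.2941)


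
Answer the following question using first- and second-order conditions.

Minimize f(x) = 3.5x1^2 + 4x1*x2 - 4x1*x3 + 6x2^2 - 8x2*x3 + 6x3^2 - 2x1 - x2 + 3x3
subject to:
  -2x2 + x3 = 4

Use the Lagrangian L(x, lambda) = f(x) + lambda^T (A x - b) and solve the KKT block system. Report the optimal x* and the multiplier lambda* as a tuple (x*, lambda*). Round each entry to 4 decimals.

Form the Lagrangian:
  L(x, lambda) = (1/2) x^T Q x + c^T x + lambda^T (A x - b)
Stationarity (grad_x L = 0): Q x + c + A^T lambda = 0.
Primal feasibility: A x = b.

This gives the KKT block system:
  [ Q   A^T ] [ x     ]   [-c ]
  [ A    0  ] [ lambda ] = [ b ]

Solving the linear system:
  x*      = (1.2667, -2.2833, -0.5667)
  lambda* = (-9.4)
  f(x*)   = 17.825

x* = (1.2667, -2.2833, -0.5667), lambda* = (-9.4)


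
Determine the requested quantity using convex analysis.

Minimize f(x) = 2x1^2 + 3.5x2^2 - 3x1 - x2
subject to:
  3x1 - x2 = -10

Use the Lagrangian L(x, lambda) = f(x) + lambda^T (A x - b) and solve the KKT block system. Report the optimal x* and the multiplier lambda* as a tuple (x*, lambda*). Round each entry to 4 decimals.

Form the Lagrangian:
  L(x, lambda) = (1/2) x^T Q x + c^T x + lambda^T (A x - b)
Stationarity (grad_x L = 0): Q x + c + A^T lambda = 0.
Primal feasibility: A x = b.

This gives the KKT block system:
  [ Q   A^T ] [ x     ]   [-c ]
  [ A    0  ] [ lambda ] = [ b ]

Solving the linear system:
  x*      = (-3.0448, 0.8657)
  lambda* = (5.0597)
  f(x*)   = 29.4328

x* = (-3.0448, 0.8657), lambda* = (5.0597)


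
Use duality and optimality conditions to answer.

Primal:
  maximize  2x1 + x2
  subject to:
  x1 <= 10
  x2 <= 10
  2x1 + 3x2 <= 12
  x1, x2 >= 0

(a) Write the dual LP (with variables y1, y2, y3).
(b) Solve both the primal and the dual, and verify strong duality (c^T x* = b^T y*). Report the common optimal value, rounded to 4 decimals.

The standard primal-dual pair for 'max c^T x s.t. A x <= b, x >= 0' is:
  Dual:  min b^T y  s.t.  A^T y >= c,  y >= 0.

So the dual LP is:
  minimize  10y1 + 10y2 + 12y3
  subject to:
    y1 + 2y3 >= 2
    y2 + 3y3 >= 1
    y1, y2, y3 >= 0

Solving the primal: x* = (6, 0).
  primal value c^T x* = 12.
Solving the dual: y* = (0, 0, 1).
  dual value b^T y* = 12.
Strong duality: c^T x* = b^T y*. Confirmed.

12


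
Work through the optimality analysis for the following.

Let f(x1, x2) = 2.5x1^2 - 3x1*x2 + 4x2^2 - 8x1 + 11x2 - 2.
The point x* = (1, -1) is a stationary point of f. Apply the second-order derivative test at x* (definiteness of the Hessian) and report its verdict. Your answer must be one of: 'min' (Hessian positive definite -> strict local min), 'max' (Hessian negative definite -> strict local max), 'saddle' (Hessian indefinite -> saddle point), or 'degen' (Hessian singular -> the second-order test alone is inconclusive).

Compute the Hessian H = grad^2 f:
  H = [[5, -3], [-3, 8]]
Verify stationarity: grad f(x*) = H x* + g = (0, 0).
Eigenvalues of H: 3.1459, 9.8541.
Both eigenvalues > 0, so H is positive definite -> x* is a strict local min.

min


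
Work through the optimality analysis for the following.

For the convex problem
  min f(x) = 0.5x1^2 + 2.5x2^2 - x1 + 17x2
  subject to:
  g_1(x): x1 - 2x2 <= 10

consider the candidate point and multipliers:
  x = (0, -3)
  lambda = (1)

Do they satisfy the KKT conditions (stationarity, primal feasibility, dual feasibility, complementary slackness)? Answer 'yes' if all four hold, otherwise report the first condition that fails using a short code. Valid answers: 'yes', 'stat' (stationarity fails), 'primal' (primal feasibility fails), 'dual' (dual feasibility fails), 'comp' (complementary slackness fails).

Gradient of f: grad f(x) = Q x + c = (-1, 2)
Constraint values g_i(x) = a_i^T x - b_i:
  g_1((0, -3)) = -4
Stationarity residual: grad f(x) + sum_i lambda_i a_i = (0, 0)
  -> stationarity OK
Primal feasibility (all g_i <= 0): OK
Dual feasibility (all lambda_i >= 0): OK
Complementary slackness (lambda_i * g_i(x) = 0 for all i): FAILS

Verdict: the first failing condition is complementary_slackness -> comp.

comp
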